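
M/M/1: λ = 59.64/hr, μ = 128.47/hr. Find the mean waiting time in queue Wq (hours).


ρ = 59.64/128.47 = 0.4642
Wq = ρ/(μ−λ) = 0.4642/(128.47 − 59.64) = 0.4642/68.83 = 0.006745 hr

Final: 0.006745 hr


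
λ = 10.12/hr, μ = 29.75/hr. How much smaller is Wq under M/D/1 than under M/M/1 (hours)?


ρ = 10.12/29.75 = 0.3402
Wq(M/M/1) = ρ/(μ−λ) = 0.3402/19.63 = 0.01733 hr
Wq(M/D/1) = ρ/(2(μ−λ)) = 0.008664 hr
Savings = 0.01733 − 0.008664 = 0.008664 hr

Final: 0.008664 hr


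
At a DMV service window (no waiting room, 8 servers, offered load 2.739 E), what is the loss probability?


B(c,a) = (a^c/c!) / Σ_{k=0}^{c} a^k/k!
a^8/8! = 0.078563
Σ terms (k=0..8): 1.00000 + 2.73900 + 3.75106 + 3.42472 + 2.34508 + 1.28463 + 0.58643 + 0.22946 + 0.07856 = 15.438948
B = 0.078563/15.438948 = 0.005089

Final: 0.005089


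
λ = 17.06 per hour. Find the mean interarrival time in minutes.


Mean interarrival time = 1/λ = 1/17.06 hour = 0.05862 hour
In minutes: 0.05862 × 60 = 3.5170 min

Final: 3.5170 min


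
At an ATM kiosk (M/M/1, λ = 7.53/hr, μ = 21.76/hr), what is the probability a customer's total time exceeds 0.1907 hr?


W ~ Exponential(μ−λ) for M/M/1.
μ − λ = 21.76 − 7.53 = 14.2300
P(W > t) = e^{−(μ−λ)t} = e^{−2.7137} = 0.066294

Final: 0.066294


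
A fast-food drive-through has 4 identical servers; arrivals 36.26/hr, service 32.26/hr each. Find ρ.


ρ = λ/(cμ) = 36.26/(4·32.26) = 36.26/129.04 = 0.2810

Final: 0.2810


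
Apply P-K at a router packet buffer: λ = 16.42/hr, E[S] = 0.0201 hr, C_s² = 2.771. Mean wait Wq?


ρ = λ·E[S] = 16.42·0.0201 = 0.3300
E[S²] = E[S]²(1+C_s²) = 0.0201²·(1+2.771) = 0.001524
Wq = λ·E[S²]/(2(1−ρ)) = 16.42·0.001524/(2·0.6700) = 0.01867 hr

Final: 0.01867 hr


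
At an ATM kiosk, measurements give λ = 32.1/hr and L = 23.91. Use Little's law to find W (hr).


W = L/λ = 23.91/32.1 = 0.7449 hr

Final: 0.7449 hr


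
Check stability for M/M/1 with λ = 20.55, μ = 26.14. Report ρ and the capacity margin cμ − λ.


Total capacity cμ = 1·26.14 = 26.14/hr
ρ = λ/(cμ) = 20.55/26.14 = 0.7862
Stable ⇔ ρ < 1: YES
Spare capacity = cμ − λ = 26.14 − 20.55 = 5.59/hr

Final: ρ = 0.7862; stable; margin = 5.59/hr


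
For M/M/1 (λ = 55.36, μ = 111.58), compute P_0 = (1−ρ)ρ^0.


ρ = 55.36/111.58 = 0.4961
P_n = (1−ρ)·ρ^n = (1 − 0.4961)·0.4961^0 = 0.5039·1.000000 = 0.503854

Final: 0.503854


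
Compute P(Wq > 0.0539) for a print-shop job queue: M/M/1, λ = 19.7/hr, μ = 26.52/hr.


ρ = 19.7/26.52 = 0.7428
P(Wq > t) = ρ·e^{−(μ−λ)t} = 0.7428·e^{−0.3676}
= 0.7428·0.692395 = 0.514336

Final: 0.514336


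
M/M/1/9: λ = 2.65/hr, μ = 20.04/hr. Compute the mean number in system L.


ρ = 2.65/20.04 = 0.1322
L = ρ[1 − (K+1)ρ^K + Kρ^(K+1)] / [(1−ρ)(1−ρ^(K+1))]
Numerator: 0.1322·(1 − 10·0.00000001236 + 9·0.000000001635) = 0.132236
Denominator: (0.8678)·(1.000000) = 0.867764
L = 0.132236/0.867764 = 0.1524

Final: 0.1524


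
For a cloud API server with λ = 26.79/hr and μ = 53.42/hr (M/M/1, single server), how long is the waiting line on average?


ρ = 26.79/53.42 = 0.5015
Lq = ρ²/(1−ρ) = 0.2515/0.4985 = 0.5045

Final: 0.5045


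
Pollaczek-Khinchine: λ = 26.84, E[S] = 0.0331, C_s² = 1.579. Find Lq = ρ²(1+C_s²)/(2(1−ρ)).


ρ = λ·E[S] = 26.84·0.0331 = 0.8884
Lq = ρ²(1+C_s²)/(2(1−ρ)) = 0.7893·(1+1.579)/(2·0.1116)
= 0.7893·2.5790/0.2232 = 9.11998

Final: 9.11998


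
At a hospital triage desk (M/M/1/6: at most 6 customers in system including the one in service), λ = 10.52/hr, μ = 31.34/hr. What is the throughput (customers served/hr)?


ρ = 0.3357; P_K = (1−ρ)ρ^6/(1−ρ^7) = 0.0009508
λ_eff = λ(1 − P_K) = 10.52·(1 − 0.0009508) = 10.52·0.999049 = 10.5100 /hr

Final: 10.5100 /hr


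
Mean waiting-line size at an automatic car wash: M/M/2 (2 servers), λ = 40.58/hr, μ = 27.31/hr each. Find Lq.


a = λ/μ = 1.4859; ρ = a/2 = 0.7430
P₀ = 0.147479
Lq = P₀·a^c·ρ / (c!·(1−ρ)²) = 0.147479·2.20791·0.7430/(2·0.06607)
= 1.83067

Final: 1.83067


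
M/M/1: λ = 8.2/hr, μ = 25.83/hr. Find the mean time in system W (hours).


W = 1/(μ−λ) = 1/(25.83 − 8.2) = 1/17.63 = 0.05672 hr

Final: 0.05672 hr


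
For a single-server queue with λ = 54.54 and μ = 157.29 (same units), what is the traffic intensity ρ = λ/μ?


ρ = λ/μ = 54.54/157.29 = 0.3467

Final: 0.3467


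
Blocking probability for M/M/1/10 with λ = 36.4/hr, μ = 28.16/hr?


ρ = λ/μ = 36.4/28.16 = 1.2926
P_K = (1−ρ)ρ^K/(1−ρ^(K+1)) = (-0.2926·13.022289)/(1 − 16.832788)
= -3.810499/-15.832788 = 0.240671

Final: 0.240671


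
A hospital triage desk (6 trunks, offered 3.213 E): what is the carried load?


B(6,3.213) = 0.064406 (Erlang-B)
Carried load = a(1 − B) = 3.213·(1 − 0.064406) = 3.213·0.935594 = 3.0061 E

Final: 3.0061 Erlangs


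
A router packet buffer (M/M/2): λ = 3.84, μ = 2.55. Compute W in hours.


a = 1.5059; ρ = 0.7529; P₀ = 0.140940
Lq = P₀·a^c·ρ/(c!(1−ρ)²) = 1.97127
Wq = Lq/λ = 1.97127/3.84 = 0.51335 hr
W = Wq + 1/μ = 0.51335 + 0.39216 = 0.90551 hr

Final: 0.90551 hr


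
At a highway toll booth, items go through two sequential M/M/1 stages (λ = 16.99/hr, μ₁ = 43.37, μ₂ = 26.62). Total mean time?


Each node sees arrival rate λ = 16.99/hr (tandem ⇒ throughput preserved).
W₁ = 1/(μ₁−λ) = 1/(43.37−16.99) = 0.03791 hr
W₂ = 1/(μ₂−λ) = 1/(26.62−16.99) = 0.10384 hr
W_total = W₁ + W₂ = 0.03791 + 0.10384 = 0.14175 hr

Final: 0.14175 hr


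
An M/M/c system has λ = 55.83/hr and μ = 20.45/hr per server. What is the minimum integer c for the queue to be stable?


Stability requires cμ > λ ⇔ c > λ/μ.
λ/μ = 55.83/20.45 = 2.7301
Minimum integer c = ⌊2.7301⌋ + 1 = 3
Check: 3·20.45 = 61.35 > 55.83, while 2·20.45 = 40.90 ≤ 55.83

Final: 3 servers


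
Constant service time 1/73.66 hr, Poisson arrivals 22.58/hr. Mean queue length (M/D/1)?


ρ = 22.58/73.66 = 0.3065
M/D/1: Lq = ρ²/(2(1−ρ)) = 0.09397/(2·0.6935) = 0.06775

Final: 0.06775


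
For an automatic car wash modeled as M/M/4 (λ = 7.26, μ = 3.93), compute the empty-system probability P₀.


a = λ/μ = 7.26/3.93 = 1.8473; ρ = a/c = 0.4618
Σ_{k=0}^{3} a^k/k! (terms k=0..3) = 1.00000 + 1.84733 + 1.70631 + 1.05071 = 5.60434
Tail: a^4/(4!(1−ρ)) = 11.64599/(24·0.5382) = 0.90167
P₀ = 1/(5.60434 + 0.90167) = 1/6.50601 = 0.153704

Final: 0.153704


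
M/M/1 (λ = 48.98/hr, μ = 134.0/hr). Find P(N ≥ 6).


ρ = 48.98/134.0 = 0.3655
P(N ≥ n) = ρ^n = 0.3655^6 = 0.002385

Final: 0.002385


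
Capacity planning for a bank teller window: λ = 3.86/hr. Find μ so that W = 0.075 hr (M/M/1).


W = 1/(μ−λ) ⇒ μ − λ = 1/W = 1/0.075 = 13.3333
μ = λ + 1/W = 3.86 + 13.3333 = 17.1933 per hr

Final: 17.1933 /hr


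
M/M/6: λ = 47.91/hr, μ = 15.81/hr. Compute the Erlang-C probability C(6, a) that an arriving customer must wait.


a = λ/μ = 3.0304; ρ = a/6 = 0.5051
P₀ = 0.047447 (from M/M/c formula)
C(c,a) = [a^c/(c!(1−ρ))]·P₀ = [774.40082/(720·0.4949)]·0.047447
= 2.17311·0.047447 = 0.103107

Final: 0.103107


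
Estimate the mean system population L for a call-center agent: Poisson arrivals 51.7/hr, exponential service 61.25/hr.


ρ = λ/μ = 51.7/61.25 = 0.8441
L = ρ/(1−ρ) = 0.8441/(1 − 0.8441) = 0.8441/0.1559 = 5.4136

Final: 5.4136


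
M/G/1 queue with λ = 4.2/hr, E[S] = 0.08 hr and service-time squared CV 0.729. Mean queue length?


ρ = λ·E[S] = 4.2·0.08 = 0.3360
Lq = ρ²(1+C_s²)/(2(1−ρ)) = 0.1129·(1+0.729)/(2·0.6640)
= 0.1129·1.7290/1.3280 = 0.14699

Final: 0.14699


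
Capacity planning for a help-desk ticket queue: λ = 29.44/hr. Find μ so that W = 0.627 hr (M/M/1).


W = 1/(μ−λ) ⇒ μ − λ = 1/W = 1/0.627 = 1.5949
μ = λ + 1/W = 29.44 + 1.5949 = 31.0349 per hr

Final: 31.0349 /hr


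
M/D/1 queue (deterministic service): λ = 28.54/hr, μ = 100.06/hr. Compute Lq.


ρ = 28.54/100.06 = 0.2852
M/D/1: Lq = ρ²/(2(1−ρ)) = 0.08136/(2·0.7148) = 0.05691

Final: 0.05691


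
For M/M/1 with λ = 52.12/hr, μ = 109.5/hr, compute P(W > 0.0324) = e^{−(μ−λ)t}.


W ~ Exponential(μ−λ) for M/M/1.
μ − λ = 109.5 − 52.12 = 57.3800
P(W > t) = e^{−(μ−λ)t} = e^{−1.8591} = 0.155811

Final: 0.155811


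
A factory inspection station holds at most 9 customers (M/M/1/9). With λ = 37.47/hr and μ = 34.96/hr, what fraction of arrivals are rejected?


ρ = λ/μ = 37.47/34.96 = 1.0718
P_K = (1−ρ)ρ^K/(1−ρ^(K+1)) = (-0.07180·1.866424)/(1 − 2.000427)
= -0.134002/-1.000427 = 0.133945

Final: 0.133945


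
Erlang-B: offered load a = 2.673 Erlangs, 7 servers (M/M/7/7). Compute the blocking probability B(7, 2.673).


B(c,a) = (a^c/c!) / Σ_{k=0}^{c} a^k/k!
a^7/7! = 0.193447
Σ terms (k=0..7): 1.00000 + 2.67300 + 3.57246 + 3.18307 + 2.12708 + 1.13714 + 0.50660 + 0.19345 = 14.392796
B = 0.193447/14.392796 = 0.013441

Final: 0.013441


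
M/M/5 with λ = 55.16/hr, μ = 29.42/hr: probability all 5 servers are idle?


a = λ/μ = 55.16/29.42 = 1.8749; ρ = a/c = 0.3750
Σ_{k=0}^{4} a^k/k! (terms k=0..4) = 1.00000 + 1.87492 + 1.75765 + 1.09848 + 0.51489 = 6.24594
Tail: a^5/(5!(1−ρ)) = 23.16903/(120·0.6250) = 0.30891
P₀ = 1/(6.24594 + 0.30891) = 1/6.55485 = 0.152559

Final: 0.152559


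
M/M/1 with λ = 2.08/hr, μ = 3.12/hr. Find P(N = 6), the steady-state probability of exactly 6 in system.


ρ = 2.08/3.12 = 0.6667
P_n = (1−ρ)·ρ^n = (1 − 0.6667)·0.6667^6 = 0.3333·0.087791 = 0.029264

Final: 0.029264


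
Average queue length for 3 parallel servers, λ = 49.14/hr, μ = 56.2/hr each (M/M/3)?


a = λ/μ = 0.8744; ρ = a/3 = 0.2915
P₀ = 0.414269
Lq = P₀·a^c·ρ / (c!·(1−ρ)²) = 0.414269·0.66849·0.2915/(6·0.50203)
= 0.02680

Final: 0.02680


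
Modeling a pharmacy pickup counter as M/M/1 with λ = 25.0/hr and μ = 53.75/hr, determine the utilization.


ρ = λ/μ = 25.0/53.75 = 0.4651

Final: 0.4651


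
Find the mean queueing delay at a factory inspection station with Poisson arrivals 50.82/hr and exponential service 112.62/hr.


ρ = 50.82/112.62 = 0.4513
Wq = ρ/(μ−λ) = 0.4513/(112.62 − 50.82) = 0.4513/61.80 = 0.007302 hr

Final: 0.007302 hr


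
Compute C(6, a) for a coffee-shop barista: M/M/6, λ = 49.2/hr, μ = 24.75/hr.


a = λ/μ = 1.9879; ρ = a/6 = 0.3313
P₀ = 0.136790 (from M/M/c formula)
C(c,a) = [a^c/(c!(1−ρ))]·P₀ = [61.70771/(720·0.6687)]·0.136790
= 0.12817·0.136790 = 0.017532

Final: 0.017532


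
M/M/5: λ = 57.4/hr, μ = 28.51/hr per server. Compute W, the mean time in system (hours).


a = 2.0133; ρ = 0.4027; P₀ = 0.132514
Lq = P₀·a^c·ρ/(c!(1−ρ)²) = 0.04123
Wq = Lq/λ = 0.04123/57.4 = 0.0007182 hr
W = Wq + 1/μ = 0.0007182 + 0.03508 = 0.03579 hr

Final: 0.03579 hr


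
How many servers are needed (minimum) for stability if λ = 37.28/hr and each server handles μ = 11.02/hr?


Stability requires cμ > λ ⇔ c > λ/μ.
λ/μ = 37.28/11.02 = 3.3829
Minimum integer c = ⌊3.3829⌋ + 1 = 4
Check: 4·11.02 = 44.08 > 37.28, while 3·11.02 = 33.06 ≤ 37.28

Final: 4 servers


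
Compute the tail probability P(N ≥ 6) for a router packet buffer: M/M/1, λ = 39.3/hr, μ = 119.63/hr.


ρ = 39.3/119.63 = 0.3285
P(N ≥ n) = ρ^n = 0.3285^6 = 0.001257

Final: 0.001257


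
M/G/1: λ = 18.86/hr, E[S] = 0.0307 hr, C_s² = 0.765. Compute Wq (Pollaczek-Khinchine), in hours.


ρ = λ·E[S] = 18.86·0.0307 = 0.5790
E[S²] = E[S]²(1+C_s²) = 0.0307²·(1+0.765) = 0.001663
Wq = λ·E[S²]/(2(1−ρ)) = 18.86·0.001663/(2·0.4210) = 0.03726 hr

Final: 0.03726 hr


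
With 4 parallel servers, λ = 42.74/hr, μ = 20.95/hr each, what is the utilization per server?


ρ = λ/(cμ) = 42.74/(4·20.95) = 42.74/83.80 = 0.5100

Final: 0.5100


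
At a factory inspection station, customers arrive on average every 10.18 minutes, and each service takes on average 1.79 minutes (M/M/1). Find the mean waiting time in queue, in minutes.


λ = 60/10.18 = 5.8939 /hr
μ = 60/1.79 = 33.5196 /hr
ρ = λ/μ = 5.8939/33.5196 = 0.1758
Wq = ρ/(μ−λ) = 0.1758/(33.5196−5.8939) = 0.006365 hr
In minutes: 0.006365·60 = 0.3819 min

Final: 0.3819 min


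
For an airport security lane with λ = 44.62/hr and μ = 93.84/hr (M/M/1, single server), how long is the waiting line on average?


ρ = 44.62/93.84 = 0.4755
Lq = ρ²/(1−ρ) = 0.2261/0.5245 = 0.4311

Final: 0.4311


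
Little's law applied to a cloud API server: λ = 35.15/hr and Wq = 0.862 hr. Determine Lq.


Lq = λWq = 35.15·0.862 = 30.2993

Final: 30.2993


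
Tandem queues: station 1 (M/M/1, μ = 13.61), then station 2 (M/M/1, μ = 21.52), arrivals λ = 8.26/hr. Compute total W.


Each node sees arrival rate λ = 8.26/hr (tandem ⇒ throughput preserved).
W₁ = 1/(μ₁−λ) = 1/(13.61−8.26) = 0.18692 hr
W₂ = 1/(μ₂−λ) = 1/(21.52−8.26) = 0.07541 hr
W_total = W₁ + W₂ = 0.18692 + 0.07541 = 0.26233 hr

Final: 0.26233 hr


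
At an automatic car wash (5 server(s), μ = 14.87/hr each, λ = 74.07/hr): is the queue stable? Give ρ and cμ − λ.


Total capacity cμ = 5·14.87 = 74.35/hr
ρ = λ/(cμ) = 74.07/74.35 = 0.9962
Stable ⇔ ρ < 1: YES
Spare capacity = cμ − λ = 74.35 − 74.07 = 0.28/hr

Final: ρ = 0.9962; stable; margin = 0.28/hr


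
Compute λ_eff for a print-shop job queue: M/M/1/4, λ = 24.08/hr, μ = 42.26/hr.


ρ = 0.5698; P_K = (1−ρ)ρ^4/(1−ρ^5) = 0.048248
λ_eff = λ(1 − P_K) = 24.08·(1 − 0.048248) = 24.08·0.951752 = 22.9182 /hr

Final: 22.9182 /hr


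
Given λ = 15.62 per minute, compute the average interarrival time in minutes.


Mean interarrival time = 1/λ = 1/15.62 minute = 0.06402 minute
In minutes: 0.06402 × 1 = 0.06402 min

Final: 0.06402 min


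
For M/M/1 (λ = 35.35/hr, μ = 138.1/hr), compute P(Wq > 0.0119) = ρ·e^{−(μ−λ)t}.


ρ = 35.35/138.1 = 0.2560
P(Wq > t) = ρ·e^{−(μ−λ)t} = 0.2560·e^{−1.2227}
= 0.2560·0.294427 = 0.075366

Final: 0.075366


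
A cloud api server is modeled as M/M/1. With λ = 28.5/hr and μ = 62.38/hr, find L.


ρ = λ/μ = 28.5/62.38 = 0.4569
L = ρ/(1−ρ) = 0.4569/(1 − 0.4569) = 0.4569/0.5431 = 0.8412

Final: 0.8412


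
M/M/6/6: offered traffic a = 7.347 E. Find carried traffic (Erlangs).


B(6,7.347) = 0.352511 (Erlang-B)
Carried load = a(1 − B) = 7.347·(1 − 0.352511) = 7.347·0.647489 = 4.7571 E

Final: 4.7571 Erlangs


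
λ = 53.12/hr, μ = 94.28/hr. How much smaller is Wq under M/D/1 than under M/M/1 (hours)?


ρ = 53.12/94.28 = 0.5634
Wq(M/M/1) = ρ/(μ−λ) = 0.5634/41.16 = 0.01369 hr
Wq(M/D/1) = ρ/(2(μ−λ)) = 0.006844 hr
Savings = 0.01369 − 0.006844 = 0.006844 hr

Final: 0.006844 hr


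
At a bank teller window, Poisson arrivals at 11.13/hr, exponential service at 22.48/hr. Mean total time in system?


W = 1/(μ−λ) = 1/(22.48 − 11.13) = 1/11.35 = 0.08811 hr

Final: 0.08811 hr


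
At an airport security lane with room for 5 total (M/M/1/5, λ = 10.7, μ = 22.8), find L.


ρ = 10.7/22.8 = 0.4693
L = ρ[1 − (K+1)ρ^K + Kρ^(K+1)] / [(1−ρ)(1−ρ^(K+1))]
Numerator: 0.4693·(1 − 6·0.022764 + 5·0.010683) = 0.430268
Denominator: (0.5307)·(0.989317) = 0.525032
L = 0.430268/0.525032 = 0.8195

Final: 0.8195


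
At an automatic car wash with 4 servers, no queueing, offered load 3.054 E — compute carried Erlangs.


B(4,3.054) = 0.212098 (Erlang-B)
Carried load = a(1 − B) = 3.054·(1 − 0.212098) = 3.054·0.787902 = 2.4063 E

Final: 2.4063 Erlangs


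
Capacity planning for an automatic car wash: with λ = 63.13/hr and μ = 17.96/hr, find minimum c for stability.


Stability requires cμ > λ ⇔ c > λ/μ.
λ/μ = 63.13/17.96 = 3.5150
Minimum integer c = ⌊3.5150⌋ + 1 = 4
Check: 4·17.96 = 71.84 > 63.13, while 3·17.96 = 53.88 ≤ 63.13

Final: 4 servers


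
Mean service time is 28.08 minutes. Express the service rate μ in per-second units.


μ = 1/(service time) in consistent units.
1 second = 0.0166667 min, so μ = 0.0166667/28.08 = 0.0005935 per second

Final: 0.0005935 /sec


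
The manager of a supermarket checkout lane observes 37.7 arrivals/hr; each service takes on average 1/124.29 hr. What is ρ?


ρ = λ/μ = 37.7/124.29 = 0.3033

Final: 0.3033


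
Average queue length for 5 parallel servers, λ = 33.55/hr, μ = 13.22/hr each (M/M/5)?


a = λ/μ = 2.5378; ρ = a/5 = 0.5076
P₀ = 0.076970
Lq = P₀·a^c·ρ / (c!·(1−ρ)²) = 0.076970·105.27018·0.5076/(120·0.24249)
= 0.14133

Final: 0.14133


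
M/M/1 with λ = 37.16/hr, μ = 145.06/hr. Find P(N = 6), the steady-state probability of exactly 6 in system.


ρ = 37.16/145.06 = 0.2562
P_n = (1−ρ)·ρ^n = (1 − 0.2562)·0.2562^6 = 0.7438·0.0002826 = 0.0002102

Final: 0.0002102


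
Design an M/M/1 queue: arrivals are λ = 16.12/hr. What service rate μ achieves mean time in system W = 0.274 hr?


W = 1/(μ−λ) ⇒ μ − λ = 1/W = 1/0.274 = 3.6496
μ = λ + 1/W = 16.12 + 3.6496 = 19.7696 per hr

Final: 19.7696 /hr


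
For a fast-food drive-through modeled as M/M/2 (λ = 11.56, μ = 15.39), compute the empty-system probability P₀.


a = λ/μ = 11.56/15.39 = 0.7511; ρ = a/c = 0.3756
Σ_{k=0}^{1} a^k/k! (terms k=0..1) = 1.00000 + 0.75114 = 1.75114
Tail: a^2/(2!(1−ρ)) = 0.56421/(2·0.6244) = 0.45178
P₀ = 1/(1.75114 + 0.45178) = 1/2.20291 = 0.453944

Final: 0.453944


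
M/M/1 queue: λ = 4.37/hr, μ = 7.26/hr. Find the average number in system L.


ρ = λ/μ = 4.37/7.26 = 0.6019
L = ρ/(1−ρ) = 0.6019/(1 − 0.6019) = 0.6019/0.3981 = 1.5121

Final: 1.5121


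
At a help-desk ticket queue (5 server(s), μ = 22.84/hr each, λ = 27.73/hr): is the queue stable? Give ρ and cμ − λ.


Total capacity cμ = 5·22.84 = 114.20/hr
ρ = λ/(cμ) = 27.73/114.20 = 0.2428
Stable ⇔ ρ < 1: YES
Spare capacity = cμ − λ = 114.20 − 27.73 = 86.47/hr

Final: ρ = 0.2428; stable; margin = 86.47/hr


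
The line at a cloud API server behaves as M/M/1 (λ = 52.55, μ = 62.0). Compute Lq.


ρ = 52.55/62.0 = 0.8476
Lq = ρ²/(1−ρ) = 0.7184/0.1524 = 4.7133

Final: 4.7133


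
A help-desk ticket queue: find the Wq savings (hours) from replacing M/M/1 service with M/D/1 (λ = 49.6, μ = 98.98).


ρ = 49.6/98.98 = 0.5011
Wq(M/M/1) = ρ/(μ−λ) = 0.5011/49.38 = 0.01015 hr
Wq(M/D/1) = ρ/(2(μ−λ)) = 0.005074 hr
Savings = 0.01015 − 0.005074 = 0.005074 hr

Final: 0.005074 hr


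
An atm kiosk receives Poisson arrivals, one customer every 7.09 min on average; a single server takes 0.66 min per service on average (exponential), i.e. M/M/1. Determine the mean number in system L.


λ = 60/7.09 = 8.4626 /hr
μ = 60/0.66 = 90.9091 /hr
ρ = λ/μ = 8.4626/90.9091 = 0.09309
L = ρ/(1−ρ) = 0.09309/0.9069 = 0.1026

Final: 0.1026


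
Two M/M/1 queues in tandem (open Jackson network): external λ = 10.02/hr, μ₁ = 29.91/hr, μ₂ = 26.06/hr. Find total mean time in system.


Each node sees arrival rate λ = 10.02/hr (tandem ⇒ throughput preserved).
W₁ = 1/(μ₁−λ) = 1/(29.91−10.02) = 0.05028 hr
W₂ = 1/(μ₂−λ) = 1/(26.06−10.02) = 0.06234 hr
W_total = W₁ + W₂ = 0.05028 + 0.06234 = 0.11262 hr

Final: 0.11262 hr


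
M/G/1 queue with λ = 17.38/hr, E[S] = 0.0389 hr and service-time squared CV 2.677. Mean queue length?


ρ = λ·E[S] = 17.38·0.0389 = 0.6761
Lq = ρ²(1+C_s²)/(2(1−ρ)) = 0.4571·(1+2.677)/(2·0.3239)
= 0.4571·3.6770/0.6478 = 2.59434

Final: 2.59434


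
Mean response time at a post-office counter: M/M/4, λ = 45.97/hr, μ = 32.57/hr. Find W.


a = 1.4114; ρ = 0.3529; P₀ = 0.242036
Lq = P₀·a^c·ρ/(c!(1−ρ)²) = 0.03372
Wq = Lq/λ = 0.03372/45.97 = 0.0007335 hr
W = Wq + 1/μ = 0.0007335 + 0.03070 = 0.03144 hr

Final: 0.03144 hr


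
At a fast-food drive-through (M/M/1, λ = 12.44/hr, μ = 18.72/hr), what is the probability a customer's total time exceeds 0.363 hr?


W ~ Exponential(μ−λ) for M/M/1.
μ − λ = 18.72 − 12.44 = 6.2800
P(W > t) = e^{−(μ−λ)t} = e^{−2.2796} = 0.102321

Final: 0.102321


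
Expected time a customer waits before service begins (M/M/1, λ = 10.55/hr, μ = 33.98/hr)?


ρ = 10.55/33.98 = 0.3105
Wq = ρ/(μ−λ) = 0.3105/(33.98 − 10.55) = 0.3105/23.43 = 0.01325 hr

Final: 0.01325 hr


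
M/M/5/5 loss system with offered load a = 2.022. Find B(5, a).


B(c,a) = (a^c/c!) / Σ_{k=0}^{c} a^k/k!
a^5/5! = 0.281660
Σ terms (k=0..5): 1.00000 + 2.02200 + 2.04424 + 1.37782 + 0.69649 + 0.28166 = 7.422208
B = 0.281660/7.422208 = 0.037948

Final: 0.037948


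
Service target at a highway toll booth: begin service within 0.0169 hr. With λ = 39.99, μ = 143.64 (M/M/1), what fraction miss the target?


ρ = 39.99/143.64 = 0.2784
P(Wq > t) = ρ·e^{−(μ−λ)t} = 0.2784·e^{−1.7517}
= 0.2784·0.173481 = 0.048298

Final: 0.048298


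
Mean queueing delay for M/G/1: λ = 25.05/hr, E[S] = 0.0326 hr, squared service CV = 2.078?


ρ = λ·E[S] = 25.05·0.0326 = 0.8166
E[S²] = E[S]²(1+C_s²) = 0.0326²·(1+2.078) = 0.003271
Wq = λ·E[S²]/(2(1−ρ)) = 25.05·0.003271/(2·0.1834) = 0.22344 hr

Final: 0.22344 hr


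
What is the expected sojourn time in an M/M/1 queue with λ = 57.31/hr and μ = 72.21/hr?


W = 1/(μ−λ) = 1/(72.21 − 57.31) = 1/14.90 = 0.06711 hr

Final: 0.06711 hr


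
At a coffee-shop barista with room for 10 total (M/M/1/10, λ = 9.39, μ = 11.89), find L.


ρ = 9.39/11.89 = 0.7897
L = ρ[1 − (K+1)ρ^K + Kρ^(K+1)] / [(1−ρ)(1−ρ^(K+1))]
Numerator: 0.7897·(1 − 11·0.094371 + 10·0.074528) = 0.558507
Denominator: (0.2103)·(0.925472) = 0.194590
L = 0.558507/0.194590 = 2.8702

Final: 2.8702


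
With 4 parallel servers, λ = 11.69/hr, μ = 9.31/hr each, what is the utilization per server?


ρ = λ/(cμ) = 11.69/(4·9.31) = 11.69/37.24 = 0.3139

Final: 0.3139


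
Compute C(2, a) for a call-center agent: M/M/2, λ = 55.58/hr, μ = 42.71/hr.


a = λ/μ = 1.3013; ρ = a/2 = 0.6507
P₀ = 0.211631 (from M/M/c formula)
C(c,a) = [a^c/(c!(1−ρ))]·P₀ = [1.69347/(2·0.3493)]·0.211631
= 2.42387·0.211631 = 0.512966

Final: 0.512966


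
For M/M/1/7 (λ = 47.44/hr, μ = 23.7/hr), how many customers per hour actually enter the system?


ρ = 2.0017; P_K = (1−ρ)ρ^7/(1−ρ^8) = 0.502371
λ_eff = λ(1 − P_K) = 47.44·(1 − 0.502371) = 47.44·0.497629 = 23.6075 /hr

Final: 23.6075 /hr


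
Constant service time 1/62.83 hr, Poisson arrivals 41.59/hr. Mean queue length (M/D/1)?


ρ = 41.59/62.83 = 0.6619
M/D/1: Lq = ρ²/(2(1−ρ)) = 0.4382/(2·0.3381) = 0.64808

Final: 0.64808


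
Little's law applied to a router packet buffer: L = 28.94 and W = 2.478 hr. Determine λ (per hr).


λ = L/W = 28.94/2.478 = 11.6788 /hr

Final: 11.6788 /hr


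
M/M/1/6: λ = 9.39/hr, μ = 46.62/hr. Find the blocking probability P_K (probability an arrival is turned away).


ρ = λ/μ = 9.39/46.62 = 0.2014
P_K = (1−ρ)ρ^K/(1−ρ^(K+1)) = (0.7986·0.00006677)/(1 − 0.00001345)
= 0.00005332/0.999987 = 0.00005332

Final: 0.00005332


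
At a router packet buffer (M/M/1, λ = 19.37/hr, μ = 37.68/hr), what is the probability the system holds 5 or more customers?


ρ = 19.37/37.68 = 0.5141
P(N ≥ n) = ρ^n = 0.5141^5 = 0.035900

Final: 0.035900


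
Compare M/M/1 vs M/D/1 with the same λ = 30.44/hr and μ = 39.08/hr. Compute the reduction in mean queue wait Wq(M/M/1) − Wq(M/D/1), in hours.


ρ = 30.44/39.08 = 0.7789
Wq(M/M/1) = ρ/(μ−λ) = 0.7789/8.64 = 0.09015 hr
Wq(M/D/1) = ρ/(2(μ−λ)) = 0.04508 hr
Savings = 0.09015 − 0.04508 = 0.04508 hr

Final: 0.04508 hr


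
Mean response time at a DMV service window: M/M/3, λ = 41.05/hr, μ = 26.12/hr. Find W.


a = 1.5716; ρ = 0.5239; P₀ = 0.193600
Lq = P₀·a^c·ρ/(c!(1−ρ)²) = 0.28942
Wq = Lq/λ = 0.28942/41.05 = 0.007050 hr
W = Wq + 1/μ = 0.007050 + 0.03828 = 0.04534 hr

Final: 0.04534 hr


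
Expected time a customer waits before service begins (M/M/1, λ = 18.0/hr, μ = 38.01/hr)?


ρ = 18.0/38.01 = 0.4736
Wq = ρ/(μ−λ) = 0.4736/(38.01 − 18.0) = 0.4736/20.01 = 0.02367 hr

Final: 0.02367 hr


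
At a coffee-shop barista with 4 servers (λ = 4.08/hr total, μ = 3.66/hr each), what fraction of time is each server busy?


ρ = λ/(cμ) = 4.08/(4·3.66) = 4.08/14.64 = 0.2787

Final: 0.2787


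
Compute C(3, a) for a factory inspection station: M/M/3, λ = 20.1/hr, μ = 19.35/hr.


a = λ/μ = 1.0388; ρ = a/3 = 0.3463
P₀ = 0.349160 (from M/M/c formula)
C(c,a) = [a^c/(c!(1−ρ))]·P₀ = [1.12084/(6·0.6537)]·0.349160
= 0.28575·0.349160 = 0.099772

Final: 0.099772


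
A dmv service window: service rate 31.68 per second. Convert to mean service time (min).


Mean service time = 1/μ = 1/31.68 second = 0.03157 second
In minutes: 0.03157 × 0.0166667 = 0.0005261 min

Final: 0.0005261 min


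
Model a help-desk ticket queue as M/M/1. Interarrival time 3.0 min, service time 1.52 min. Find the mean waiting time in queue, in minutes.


λ = 60/3.0 = 20.0000 /hr
μ = 60/1.52 = 39.4737 /hr
ρ = λ/μ = 20.0000/39.4737 = 0.5067
Wq = ρ/(μ−λ) = 0.5067/(39.4737−20.0000) = 0.02602 hr
In minutes: 0.02602·60 = 1.561 min

Final: 1.561 min


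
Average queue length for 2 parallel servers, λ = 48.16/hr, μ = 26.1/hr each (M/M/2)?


a = λ/μ = 1.8452; ρ = a/2 = 0.9226
P₀ = 0.040255
Lq = P₀·a^c·ρ / (c!·(1−ρ)²) = 0.040255·3.40480·0.9226/(2·0.005990)
= 10.55545

Final: 10.55545


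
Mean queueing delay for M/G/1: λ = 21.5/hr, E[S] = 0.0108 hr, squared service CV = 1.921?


ρ = λ·E[S] = 21.5·0.0108 = 0.2322
E[S²] = E[S]²(1+C_s²) = 0.0108²·(1+1.921) = 0.0003407
Wq = λ·E[S²]/(2(1−ρ)) = 21.5·0.0003407/(2·0.7678) = 0.004770 hr

Final: 0.004770 hr


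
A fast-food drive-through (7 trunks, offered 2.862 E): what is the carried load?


B(7,2.862) = 0.018002 (Erlang-B)
Carried load = a(1 − B) = 2.862·(1 − 0.018002) = 2.862·0.981998 = 2.8105 E

Final: 2.8105 Erlangs


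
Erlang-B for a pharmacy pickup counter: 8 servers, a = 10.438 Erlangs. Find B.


B(c,a) = (a^c/c!) / Σ_{k=0}^{c} a^k/k!
a^8/8! = 3494.763705
Σ terms (k=0..8): 1.00000 + 10.43800 + 54.47592 + 189.53989 + 494.60435 + 1032.53603 + 1796.26852 + 2678.49297 + 3494.76371 = 9752.119390
B = 3494.763705/9752.119390 = 0.358359

Final: 0.358359


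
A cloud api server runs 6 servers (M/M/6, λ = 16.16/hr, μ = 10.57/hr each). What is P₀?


a = λ/μ = 16.16/10.57 = 1.5289; ρ = a/c = 0.2548
Σ_{k=0}^{5} a^k/k! (terms k=0..5) = 1.00000 + 1.52886 + 1.16870 + 0.59559 + 0.22764 + 0.06961 = 4.59039
Tail: a^6/(6!(1−ρ)) = 12.77022/(720·0.7452) = 0.02380
P₀ = 1/(4.59039 + 0.02380) = 1/4.61420 = 0.216722

Final: 0.216722


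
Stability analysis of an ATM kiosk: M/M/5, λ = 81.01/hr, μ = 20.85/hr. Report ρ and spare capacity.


Total capacity cμ = 5·20.85 = 104.25/hr
ρ = λ/(cμ) = 81.01/104.25 = 0.7771
Stable ⇔ ρ < 1: YES
Spare capacity = cμ − λ = 104.25 − 81.01 = 23.24/hr

Final: ρ = 0.7771; stable; margin = 23.24/hr


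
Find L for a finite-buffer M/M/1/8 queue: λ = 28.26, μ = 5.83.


ρ = 28.26/5.83 = 4.8473
L = ρ[1 − (K+1)ρ^K + Kρ^(K+1)] / [(1−ρ)(1−ρ^(K+1))]
Numerator: 4.8473·(1 − 9·304809.727042 + 8·1477516.790085) = 43998579.448839
Denominator: (-3.8473)·(-1477515.790085) = 5684507.576607
L = 43998579.448839/5684507.576607 = 7.7401

Final: 7.7401


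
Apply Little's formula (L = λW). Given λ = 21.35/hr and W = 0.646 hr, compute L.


L = λW = 21.35·0.646 = 13.7921

Final: 13.7921


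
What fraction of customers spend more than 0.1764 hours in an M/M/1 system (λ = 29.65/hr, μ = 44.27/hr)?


W ~ Exponential(μ−λ) for M/M/1.
μ − λ = 44.27 − 29.65 = 14.6200
P(W > t) = e^{−(μ−λ)t} = e^{−2.5790} = 0.075852

Final: 0.075852


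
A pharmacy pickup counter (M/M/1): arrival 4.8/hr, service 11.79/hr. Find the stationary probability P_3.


ρ = 4.8/11.79 = 0.4071
P_n = (1−ρ)·ρ^n = (1 − 0.4071)·0.4071^3 = 0.5929·0.067481 = 0.040008

Final: 0.040008


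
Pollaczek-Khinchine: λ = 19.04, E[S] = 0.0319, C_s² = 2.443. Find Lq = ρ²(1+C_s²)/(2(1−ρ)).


ρ = λ·E[S] = 19.04·0.0319 = 0.6074
Lq = ρ²(1+C_s²)/(2(1−ρ)) = 0.3689·(1+2.443)/(2·0.3926)
= 0.3689·3.4430/0.7852 = 1.61750

Final: 1.61750


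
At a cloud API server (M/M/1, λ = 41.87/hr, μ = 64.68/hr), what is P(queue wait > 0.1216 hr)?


ρ = 41.87/64.68 = 0.6473
P(Wq > t) = ρ·e^{−(μ−λ)t} = 0.6473·e^{−2.7737}
= 0.6473·0.062431 = 0.040414

Final: 0.040414


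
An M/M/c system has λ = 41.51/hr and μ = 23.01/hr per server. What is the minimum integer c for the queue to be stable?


Stability requires cμ > λ ⇔ c > λ/μ.
λ/μ = 41.51/23.01 = 1.8040
Minimum integer c = ⌊1.8040⌋ + 1 = 2
Check: 2·23.01 = 46.02 > 41.51, while 1·23.01 = 23.01 ≤ 41.51

Final: 2 servers


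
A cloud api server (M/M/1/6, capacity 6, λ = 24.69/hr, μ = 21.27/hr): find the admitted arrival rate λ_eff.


ρ = 1.1608; P_K = (1−ρ)ρ^6/(1−ρ^7) = 0.213810
λ_eff = λ(1 − P_K) = 24.69·(1 − 0.213810) = 24.69·0.786190 = 19.4110 /hr

Final: 19.4110 /hr


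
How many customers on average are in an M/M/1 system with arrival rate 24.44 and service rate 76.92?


ρ = λ/μ = 24.44/76.92 = 0.3177
L = ρ/(1−ρ) = 0.3177/(1 − 0.3177) = 0.3177/0.6823 = 0.4657

Final: 0.4657


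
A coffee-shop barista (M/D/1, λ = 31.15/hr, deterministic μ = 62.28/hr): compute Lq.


ρ = 31.15/62.28 = 0.5002
M/D/1: Lq = ρ²/(2(1−ρ)) = 0.2502/(2·0.4998) = 0.25024

Final: 0.25024


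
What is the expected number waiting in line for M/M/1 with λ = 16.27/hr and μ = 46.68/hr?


ρ = 16.27/46.68 = 0.3485
Lq = ρ²/(1−ρ) = 0.1215/0.6515 = 0.1865

Final: 0.1865


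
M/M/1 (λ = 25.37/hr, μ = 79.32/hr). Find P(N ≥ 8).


ρ = 25.37/79.32 = 0.3198
P(N ≥ n) = ρ^n = 0.3198^8 = 0.0001095

Final: 0.0001095


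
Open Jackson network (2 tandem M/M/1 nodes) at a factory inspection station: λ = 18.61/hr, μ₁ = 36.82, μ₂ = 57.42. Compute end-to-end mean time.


Each node sees arrival rate λ = 18.61/hr (tandem ⇒ throughput preserved).
W₁ = 1/(μ₁−λ) = 1/(36.82−18.61) = 0.05491 hr
W₂ = 1/(μ₂−λ) = 1/(57.42−18.61) = 0.02577 hr
W_total = W₁ + W₂ = 0.05491 + 0.02577 = 0.08068 hr

Final: 0.08068 hr


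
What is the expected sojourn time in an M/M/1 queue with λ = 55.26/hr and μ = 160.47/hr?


W = 1/(μ−λ) = 1/(160.47 − 55.26) = 1/105.21 = 0.009505 hr

Final: 0.009505 hr


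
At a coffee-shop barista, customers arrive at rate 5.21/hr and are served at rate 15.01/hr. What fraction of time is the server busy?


ρ = λ/μ = 5.21/15.01 = 0.3471

Final: 0.3471


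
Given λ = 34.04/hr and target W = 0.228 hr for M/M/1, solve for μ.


W = 1/(μ−λ) ⇒ μ − λ = 1/W = 1/0.228 = 4.3860
μ = λ + 1/W = 34.04 + 4.3860 = 38.4260 per hr

Final: 38.4260 /hr


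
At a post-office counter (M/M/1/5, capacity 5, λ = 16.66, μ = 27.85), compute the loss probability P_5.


ρ = λ/μ = 16.66/27.85 = 0.5982
P_K = (1−ρ)ρ^K/(1−ρ^(K+1)) = (0.4018·0.076604)/(1 − 0.045825)
= 0.030779/0.954175 = 0.032257

Final: 0.032257


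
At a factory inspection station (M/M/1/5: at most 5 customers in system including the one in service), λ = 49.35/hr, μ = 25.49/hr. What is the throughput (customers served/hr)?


ρ = 1.9361; P_K = (1−ρ)ρ^5/(1−ρ^6) = 0.492844
λ_eff = λ(1 − P_K) = 49.35·(1 − 0.492844) = 49.35·0.507156 = 25.0282 /hr

Final: 25.0282 /hr


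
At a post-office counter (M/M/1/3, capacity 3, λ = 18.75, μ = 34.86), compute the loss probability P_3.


ρ = λ/μ = 18.75/34.86 = 0.5379
P_K = (1−ρ)ρ^K/(1−ρ^(K+1)) = (0.4621·0.155604)/(1 − 0.083694)
= 0.071910/0.916306 = 0.078478

Final: 0.078478


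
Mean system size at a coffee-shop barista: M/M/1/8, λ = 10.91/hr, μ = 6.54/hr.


ρ = 10.91/6.54 = 1.6682
L = ρ[1 − (K+1)ρ^K + Kρ^(K+1)] / [(1−ρ)(1−ρ^(K+1))]
Numerator: 1.6682·(1 − 9·59.975796 + 8·100.051366) = 436.447983
Denominator: (-0.6682)·(-99.051366) = 66.185698
L = 436.447983/66.185698 = 6.5943

Final: 6.5943


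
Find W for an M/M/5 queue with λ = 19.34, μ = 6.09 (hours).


a = 3.1757; ρ = 0.6351; P₀ = 0.038210
Lq = P₀·a^c·ρ/(c!(1−ρ)²) = 0.49069
Wq = Lq/λ = 0.49069/19.34 = 0.02537 hr
W = Wq + 1/μ = 0.02537 + 0.16420 = 0.18958 hr

Final: 0.18958 hr


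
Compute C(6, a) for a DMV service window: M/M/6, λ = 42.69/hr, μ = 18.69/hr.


a = λ/μ = 2.2841; ρ = a/6 = 0.3807
P₀ = 0.101529 (from M/M/c formula)
C(c,a) = [a^c/(c!(1−ρ))]·P₀ = [142.00418/(720·0.6193)]·0.101529
= 0.31846·0.101529 = 0.032333

Final: 0.032333


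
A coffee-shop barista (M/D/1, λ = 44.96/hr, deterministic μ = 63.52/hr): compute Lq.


ρ = 44.96/63.52 = 0.7078
M/D/1: Lq = ρ²/(2(1−ρ)) = 0.5010/(2·0.2922) = 0.85730

Final: 0.85730


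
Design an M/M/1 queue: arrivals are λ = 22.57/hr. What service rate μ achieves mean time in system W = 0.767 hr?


W = 1/(μ−λ) ⇒ μ − λ = 1/W = 1/0.767 = 1.3038
μ = λ + 1/W = 22.57 + 1.3038 = 23.8738 per hr

Final: 23.8738 /hr


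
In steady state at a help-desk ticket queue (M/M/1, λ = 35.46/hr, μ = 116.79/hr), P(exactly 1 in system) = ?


ρ = 35.46/116.79 = 0.3036
P_n = (1−ρ)·ρ^n = (1 − 0.3036)·0.3036^1 = 0.6964·0.303622 = 0.211436

Final: 0.211436


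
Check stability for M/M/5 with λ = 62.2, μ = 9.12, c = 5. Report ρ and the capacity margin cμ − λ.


Total capacity cμ = 5·9.12 = 45.60/hr
ρ = λ/(cμ) = 62.2/45.60 = 1.3640
Stable ⇔ ρ < 1: NO
Spare capacity = cμ − λ = 45.60 − 62.2 = -16.60/hr

Final: ρ = 1.3640; unstable; margin = -16.60/hr


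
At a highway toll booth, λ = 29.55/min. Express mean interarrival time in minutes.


Mean interarrival time = 1/λ = 1/29.55 minute = 0.03384 minute
In minutes: 0.03384 × 1 = 0.03384 min

Final: 0.03384 min


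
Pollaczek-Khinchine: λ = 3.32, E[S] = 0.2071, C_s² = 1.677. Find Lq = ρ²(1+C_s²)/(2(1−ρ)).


ρ = λ·E[S] = 3.32·0.2071 = 0.6876
Lq = ρ²(1+C_s²)/(2(1−ρ)) = 0.4728·(1+1.677)/(2·0.3124)
= 0.4728·2.6770/0.6249 = 2.02537

Final: 2.02537


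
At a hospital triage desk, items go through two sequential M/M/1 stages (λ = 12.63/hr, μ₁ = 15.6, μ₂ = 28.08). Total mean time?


Each node sees arrival rate λ = 12.63/hr (tandem ⇒ throughput preserved).
W₁ = 1/(μ₁−λ) = 1/(15.6−12.63) = 0.33670 hr
W₂ = 1/(μ₂−λ) = 1/(28.08−12.63) = 0.06472 hr
W_total = W₁ + W₂ = 0.33670 + 0.06472 = 0.40143 hr

Final: 0.40143 hr


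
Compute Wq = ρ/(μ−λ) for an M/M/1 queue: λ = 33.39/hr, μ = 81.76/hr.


ρ = 33.39/81.76 = 0.4084
Wq = ρ/(μ−λ) = 0.4084/(81.76 − 33.39) = 0.4084/48.37 = 0.008443 hr

Final: 0.008443 hr


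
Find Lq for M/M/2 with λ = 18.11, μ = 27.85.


a = λ/μ = 0.6503; ρ = a/2 = 0.3251
P₀ = 0.509281
Lq = P₀·a^c·ρ / (c!·(1−ρ)²) = 0.509281·0.42285·0.3251/(2·0.45544)
= 0.07687

Final: 0.07687


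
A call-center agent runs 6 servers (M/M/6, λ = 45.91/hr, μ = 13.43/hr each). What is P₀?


a = λ/μ = 45.91/13.43 = 3.4185; ρ = a/c = 0.5697
Σ_{k=0}^{5} a^k/k! (terms k=0..5) = 1.00000 + 3.41847 + 5.84296 + 6.65798 + 5.69002 + 3.89023 = 26.49965
Tail: a^6/(6!(1−ρ)) = 1595.83388/(720·0.4303) = 5.15144
P₀ = 1/(26.49965 + 5.15144) = 1/31.65109 = 0.031594

Final: 0.031594


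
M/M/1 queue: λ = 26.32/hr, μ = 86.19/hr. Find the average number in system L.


ρ = λ/μ = 26.32/86.19 = 0.3054
L = ρ/(1−ρ) = 0.3054/(1 − 0.3054) = 0.3054/0.6946 = 0.4396

Final: 0.4396


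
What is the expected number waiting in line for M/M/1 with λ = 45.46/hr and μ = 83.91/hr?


ρ = 45.46/83.91 = 0.5418
Lq = ρ²/(1−ρ) = 0.2935/0.4582 = 0.6405

Final: 0.6405


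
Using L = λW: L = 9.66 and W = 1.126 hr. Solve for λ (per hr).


λ = L/W = 9.66/1.126 = 8.5790 /hr

Final: 8.5790 /hr


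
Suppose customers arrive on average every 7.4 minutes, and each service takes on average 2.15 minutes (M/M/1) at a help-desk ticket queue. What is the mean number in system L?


λ = 60/7.4 = 8.1081 /hr
μ = 60/2.15 = 27.9070 /hr
ρ = λ/μ = 8.1081/27.9070 = 0.2905
L = ρ/(1−ρ) = 0.2905/0.7095 = 0.4095

Final: 0.4095


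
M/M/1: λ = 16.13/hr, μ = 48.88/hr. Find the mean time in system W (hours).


W = 1/(μ−λ) = 1/(48.88 − 16.13) = 1/32.75 = 0.03053 hr

Final: 0.03053 hr


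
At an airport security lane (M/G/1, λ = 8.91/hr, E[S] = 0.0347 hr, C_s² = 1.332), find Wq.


ρ = λ·E[S] = 8.91·0.0347 = 0.3092
E[S²] = E[S]²(1+C_s²) = 0.0347²·(1+1.332) = 0.002808
Wq = λ·E[S²]/(2(1−ρ)) = 8.91·0.002808/(2·0.6908) = 0.01811 hr

Final: 0.01811 hr


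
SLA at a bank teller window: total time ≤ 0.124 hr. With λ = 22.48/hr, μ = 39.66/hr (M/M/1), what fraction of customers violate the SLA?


W ~ Exponential(μ−λ) for M/M/1.
μ − λ = 39.66 − 22.48 = 17.1800
P(W > t) = e^{−(μ−λ)t} = e^{−2.1303} = 0.118799

Final: 0.118799


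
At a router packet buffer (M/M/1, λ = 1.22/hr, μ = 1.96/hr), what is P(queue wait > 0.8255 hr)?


ρ = 1.22/1.96 = 0.6224
P(Wq > t) = ρ·e^{−(μ−λ)t} = 0.6224·e^{−0.6109}
= 0.6224·0.542878 = 0.337914

Final: 0.337914


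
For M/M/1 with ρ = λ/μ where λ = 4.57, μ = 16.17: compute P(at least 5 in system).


ρ = 4.57/16.17 = 0.2826
P(N ≥ n) = ρ^n = 0.2826^5 = 0.001803

Final: 0.001803


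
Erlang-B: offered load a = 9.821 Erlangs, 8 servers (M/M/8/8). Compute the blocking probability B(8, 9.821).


B(c,a) = (a^c/c!) / Σ_{k=0}^{c} a^k/k!
a^8/8! = 2146.471690
Σ terms (k=0..8): 1.00000 + 9.82100 + 48.22602 + 157.87592 + 387.62484 + 761.37272 + 1246.24024 + 1748.47506 + 2146.47169 = 6507.107478
B = 2146.471690/6507.107478 = 0.329866

Final: 0.329866


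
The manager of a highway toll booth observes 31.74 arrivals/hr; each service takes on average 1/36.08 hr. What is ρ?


ρ = λ/μ = 31.74/36.08 = 0.8797

Final: 0.8797


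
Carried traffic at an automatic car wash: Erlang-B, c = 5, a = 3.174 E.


B(5,3.174) = 0.125127 (Erlang-B)
Carried load = a(1 − B) = 3.174·(1 − 0.125127) = 3.174·0.874873 = 2.7768 E

Final: 2.7768 Erlangs


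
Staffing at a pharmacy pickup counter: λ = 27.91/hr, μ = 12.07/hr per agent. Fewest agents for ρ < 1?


Stability requires cμ > λ ⇔ c > λ/μ.
λ/μ = 27.91/12.07 = 2.3123
Minimum integer c = ⌊2.3123⌋ + 1 = 3
Check: 3·12.07 = 36.21 > 27.91, while 2·12.07 = 24.14 ≤ 27.91

Final: 3 servers


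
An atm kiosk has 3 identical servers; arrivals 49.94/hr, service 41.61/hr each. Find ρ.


ρ = λ/(cμ) = 49.94/(3·41.61) = 49.94/124.83 = 0.4001

Final: 0.4001


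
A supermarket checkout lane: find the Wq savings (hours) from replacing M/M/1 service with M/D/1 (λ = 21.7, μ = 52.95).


ρ = 21.7/52.95 = 0.4098
Wq(M/M/1) = ρ/(μ−λ) = 0.4098/31.25 = 0.01311 hr
Wq(M/D/1) = ρ/(2(μ−λ)) = 0.006557 hr
Savings = 0.01311 − 0.006557 = 0.006557 hr

Final: 0.006557 hr


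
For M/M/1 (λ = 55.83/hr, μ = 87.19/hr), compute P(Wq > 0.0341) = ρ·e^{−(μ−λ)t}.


ρ = 55.83/87.19 = 0.6403
P(Wq > t) = ρ·e^{−(μ−λ)t} = 0.6403·e^{−1.0694}
= 0.6403·0.343223 = 0.219774

Final: 0.219774


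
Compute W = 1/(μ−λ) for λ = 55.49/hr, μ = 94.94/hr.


W = 1/(μ−λ) = 1/(94.94 − 55.49) = 1/39.45 = 0.02535 hr

Final: 0.02535 hr


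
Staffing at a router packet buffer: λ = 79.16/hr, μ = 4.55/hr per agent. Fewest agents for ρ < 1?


Stability requires cμ > λ ⇔ c > λ/μ.
λ/μ = 79.16/4.55 = 17.3978
Minimum integer c = ⌊17.3978⌋ + 1 = 18
Check: 18·4.55 = 81.90 > 79.16, while 17·4.55 = 77.35 ≤ 79.16

Final: 18 servers
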